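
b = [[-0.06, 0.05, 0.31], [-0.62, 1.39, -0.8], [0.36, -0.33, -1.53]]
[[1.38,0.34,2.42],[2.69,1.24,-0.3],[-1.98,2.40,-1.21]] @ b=[[0.58, -0.26, -3.55], [-1.04, 1.96, 0.3], [-1.80, 3.64, -0.68]]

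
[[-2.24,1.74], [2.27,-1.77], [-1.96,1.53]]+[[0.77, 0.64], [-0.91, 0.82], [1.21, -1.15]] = [[-1.47, 2.38],[1.36, -0.95],[-0.75, 0.38]]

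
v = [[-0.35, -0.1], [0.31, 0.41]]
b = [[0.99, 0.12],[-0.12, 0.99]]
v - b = [[-1.34, -0.22], [0.43, -0.58]]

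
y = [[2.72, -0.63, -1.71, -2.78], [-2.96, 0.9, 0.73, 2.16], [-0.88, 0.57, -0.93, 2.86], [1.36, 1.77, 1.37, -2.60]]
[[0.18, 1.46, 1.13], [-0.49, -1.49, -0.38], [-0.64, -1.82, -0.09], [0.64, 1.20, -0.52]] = y@ [[0.17, 0.13, -0.23], [-0.08, -0.28, -0.08], [0.29, 0.22, -0.56], [-0.06, -0.47, -0.27]]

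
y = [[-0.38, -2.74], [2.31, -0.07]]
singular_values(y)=[2.8, 2.27]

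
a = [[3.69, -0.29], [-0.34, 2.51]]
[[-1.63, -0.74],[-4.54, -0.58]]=a @ [[-0.59, -0.22], [-1.89, -0.26]]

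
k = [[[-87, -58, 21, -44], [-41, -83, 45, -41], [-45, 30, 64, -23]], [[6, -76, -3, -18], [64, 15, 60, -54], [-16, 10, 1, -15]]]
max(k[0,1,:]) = 45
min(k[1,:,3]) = -54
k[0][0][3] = -44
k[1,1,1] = 15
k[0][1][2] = 45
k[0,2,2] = 64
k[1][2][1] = 10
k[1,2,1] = 10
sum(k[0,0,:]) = -168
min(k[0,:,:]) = -87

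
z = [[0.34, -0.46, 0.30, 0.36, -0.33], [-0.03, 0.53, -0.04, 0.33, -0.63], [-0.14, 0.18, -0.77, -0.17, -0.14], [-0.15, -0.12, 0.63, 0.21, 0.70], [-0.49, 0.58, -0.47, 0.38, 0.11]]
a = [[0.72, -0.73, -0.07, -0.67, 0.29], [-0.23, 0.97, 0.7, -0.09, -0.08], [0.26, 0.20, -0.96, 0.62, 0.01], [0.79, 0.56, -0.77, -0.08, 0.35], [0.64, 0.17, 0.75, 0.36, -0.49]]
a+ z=[[1.06, -1.19, 0.23, -0.31, -0.04], [-0.26, 1.50, 0.66, 0.24, -0.71], [0.12, 0.38, -1.73, 0.45, -0.13], [0.64, 0.44, -0.14, 0.13, 1.05], [0.15, 0.75, 0.28, 0.74, -0.38]]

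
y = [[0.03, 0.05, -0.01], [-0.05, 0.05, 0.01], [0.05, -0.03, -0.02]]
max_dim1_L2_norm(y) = 0.07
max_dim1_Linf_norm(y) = 0.05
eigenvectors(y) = [[0.66+0.00j, 0.66-0.00j, (0.22+0j)],[0.09+0.59j, 0.09-0.59j, 0.02+0.00j],[0.13-0.45j, (0.13+0.45j), 0.98+0.00j]]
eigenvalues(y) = [(0.03+0.05j), (0.03-0.05j), (-0.01+0j)]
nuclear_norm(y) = 0.16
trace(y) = 0.06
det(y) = -0.00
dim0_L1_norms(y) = [0.13, 0.13, 0.04]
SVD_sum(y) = [[-0.01, 0.01, 0.00], [-0.05, 0.05, 0.01], [0.04, -0.04, -0.01]] + [[0.04, 0.04, -0.01], [0.0, 0.0, -0.00], [0.01, 0.01, -0.0]] + [[0.0, 0.00, 0.00], [-0.00, -0.0, -0.00], [-0.00, -0.00, -0.0]]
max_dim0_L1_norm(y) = 0.13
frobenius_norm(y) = 0.11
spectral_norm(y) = 0.09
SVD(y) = [[0.11, -0.97, -0.21],[0.76, -0.06, 0.65],[-0.64, -0.23, 0.73]] @ diag([0.09358898943540675, 0.060000000000000005, 0.006411010564593265]) @ [[-0.71, 0.67, 0.21], [-0.63, -0.74, 0.23], [-0.31, -0.03, -0.95]]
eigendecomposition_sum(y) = [[0.01+0.03j, 0.03-0.02j, (-0-0.01j)], [-0.03+0.02j, (0.03+0.02j), (0.01-0j)], [(0.02-0j), (-0.01-0.02j), -0.01+0.00j]] + [[(0.01-0.03j), (0.03+0.02j), (-0+0.01j)], [-0.03-0.02j, 0.03-0.02j, 0.01+0.00j], [(0.02+0j), (-0.01+0.02j), -0.01-0.00j]] + [[-0j,  (-0+0j),  (-0+0j)], [0.00-0.00j,  -0.00+0.00j,  -0.00+0.00j], [-0j,  (-0.01+0j),  (-0.01+0j)]]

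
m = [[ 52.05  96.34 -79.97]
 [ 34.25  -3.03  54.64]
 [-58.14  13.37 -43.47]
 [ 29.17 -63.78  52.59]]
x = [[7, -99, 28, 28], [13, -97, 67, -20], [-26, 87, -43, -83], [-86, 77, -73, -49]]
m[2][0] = -58.14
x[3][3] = -49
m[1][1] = -3.03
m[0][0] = 52.05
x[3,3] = -49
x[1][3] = -20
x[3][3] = -49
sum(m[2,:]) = -88.24000000000001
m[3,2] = 52.59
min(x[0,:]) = -99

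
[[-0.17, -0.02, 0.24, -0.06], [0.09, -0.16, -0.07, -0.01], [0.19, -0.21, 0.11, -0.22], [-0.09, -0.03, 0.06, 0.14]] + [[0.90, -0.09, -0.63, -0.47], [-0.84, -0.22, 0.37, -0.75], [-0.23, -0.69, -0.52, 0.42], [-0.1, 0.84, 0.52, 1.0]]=[[0.73,  -0.11,  -0.39,  -0.53],[-0.75,  -0.38,  0.30,  -0.76],[-0.04,  -0.9,  -0.41,  0.20],[-0.19,  0.81,  0.58,  1.14]]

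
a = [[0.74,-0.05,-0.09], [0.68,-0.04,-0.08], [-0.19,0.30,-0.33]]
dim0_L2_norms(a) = [1.02, 0.31, 0.35]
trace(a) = 0.37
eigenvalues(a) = [0.69, 0.01, -0.33]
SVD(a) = [[-0.72, -0.15, 0.68], [-0.66, -0.14, -0.74], [0.20, -0.98, 0.00]] @ diag([1.0313152290670158, 0.44717737763130616, 0.00461424200024466]) @ [[-0.99, 0.12, 0.05], [-0.04, -0.63, 0.78], [-0.12, -0.77, -0.63]]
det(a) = -0.00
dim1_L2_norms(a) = [0.75, 0.69, 0.48]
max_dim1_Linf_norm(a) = 0.74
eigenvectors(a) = [[-0.73,0.13,0.09], [-0.68,0.78,0.07], [-0.06,0.62,0.99]]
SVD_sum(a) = [[0.74, -0.09, -0.04], [0.68, -0.08, -0.03], [-0.21, 0.02, 0.01]] + [[0.00, 0.04, -0.05], [0.00, 0.04, -0.05], [0.02, 0.28, -0.34]] + [[-0.0,  -0.0,  -0.00],  [0.00,  0.0,  0.0],  [-0.0,  -0.0,  -0.00]]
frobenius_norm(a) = 1.12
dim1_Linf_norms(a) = [0.74, 0.68, 0.33]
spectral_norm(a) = 1.03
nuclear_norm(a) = 1.48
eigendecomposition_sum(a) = [[0.76, -0.08, -0.06], [0.71, -0.07, -0.06], [0.07, -0.01, -0.01]] + [[-0.00, 0.0, 0.00],[-0.01, 0.01, 0.0],[-0.01, 0.01, 0.00]] + [[-0.02, 0.03, -0.03],[-0.02, 0.02, -0.02],[-0.25, 0.30, -0.32]]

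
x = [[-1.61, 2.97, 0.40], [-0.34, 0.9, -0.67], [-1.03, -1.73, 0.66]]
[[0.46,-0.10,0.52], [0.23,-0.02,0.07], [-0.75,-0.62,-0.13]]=x@[[0.21, 0.37, -0.04], [0.28, 0.16, 0.14], [-0.08, 0.06, 0.11]]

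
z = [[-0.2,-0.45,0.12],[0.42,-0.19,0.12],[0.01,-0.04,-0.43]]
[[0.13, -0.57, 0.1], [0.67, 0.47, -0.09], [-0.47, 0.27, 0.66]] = z @ [[1.05, 1.5, -0.06], [-0.46, 0.44, -0.59], [1.15, -0.63, -1.47]]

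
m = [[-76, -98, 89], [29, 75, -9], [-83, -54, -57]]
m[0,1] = -98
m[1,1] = 75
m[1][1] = 75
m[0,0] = -76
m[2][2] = -57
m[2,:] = [-83, -54, -57]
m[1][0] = 29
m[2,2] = -57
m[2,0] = -83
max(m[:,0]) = 29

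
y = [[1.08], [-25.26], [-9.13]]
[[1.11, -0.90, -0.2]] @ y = [[25.76]]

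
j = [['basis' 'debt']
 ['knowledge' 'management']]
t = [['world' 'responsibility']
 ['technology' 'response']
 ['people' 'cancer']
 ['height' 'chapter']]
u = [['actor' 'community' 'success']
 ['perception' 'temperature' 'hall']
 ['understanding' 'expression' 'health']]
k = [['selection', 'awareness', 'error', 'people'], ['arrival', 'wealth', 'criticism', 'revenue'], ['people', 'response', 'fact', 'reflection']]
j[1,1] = 'management'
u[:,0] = ['actor', 'perception', 'understanding']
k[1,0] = 'arrival'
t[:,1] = ['responsibility', 'response', 'cancer', 'chapter']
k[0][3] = 'people'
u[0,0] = 'actor'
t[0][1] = 'responsibility'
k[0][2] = 'error'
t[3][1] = 'chapter'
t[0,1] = 'responsibility'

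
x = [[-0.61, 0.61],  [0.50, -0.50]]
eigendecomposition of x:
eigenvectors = [[-0.77,-0.71], [0.63,-0.71]]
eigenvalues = [-1.11, -0.0]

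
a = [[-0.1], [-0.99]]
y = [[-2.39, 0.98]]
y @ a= [[-0.73]]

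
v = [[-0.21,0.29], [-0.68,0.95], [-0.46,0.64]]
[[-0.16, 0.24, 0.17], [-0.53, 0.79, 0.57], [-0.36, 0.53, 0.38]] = v @ [[0.14, 0.82, 0.36], [-0.46, 1.42, 0.86]]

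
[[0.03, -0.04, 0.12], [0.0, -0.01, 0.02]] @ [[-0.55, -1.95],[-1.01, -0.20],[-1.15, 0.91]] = [[-0.11, 0.06],  [-0.01, 0.02]]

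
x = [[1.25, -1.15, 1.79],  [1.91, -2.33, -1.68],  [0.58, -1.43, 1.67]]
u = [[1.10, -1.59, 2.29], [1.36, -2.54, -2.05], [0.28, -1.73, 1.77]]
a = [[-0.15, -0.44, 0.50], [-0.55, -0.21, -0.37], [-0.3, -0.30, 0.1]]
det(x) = -5.55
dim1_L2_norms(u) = [3.0, 3.54, 2.49]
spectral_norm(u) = 3.93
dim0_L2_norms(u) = [1.77, 3.46, 3.55]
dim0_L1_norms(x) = [3.74, 4.91, 5.14]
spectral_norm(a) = 0.81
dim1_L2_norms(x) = [2.47, 3.45, 2.27]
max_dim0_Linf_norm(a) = 0.55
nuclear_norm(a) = 1.51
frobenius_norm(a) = 1.07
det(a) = -0.00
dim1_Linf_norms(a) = [0.5, 0.55, 0.3]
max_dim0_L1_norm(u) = 6.11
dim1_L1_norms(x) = [4.19, 5.92, 3.68]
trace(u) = 0.33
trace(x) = 0.59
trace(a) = -0.26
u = x + a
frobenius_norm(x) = 4.81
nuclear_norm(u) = 7.96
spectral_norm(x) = 3.76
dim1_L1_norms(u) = [4.98, 5.95, 3.78]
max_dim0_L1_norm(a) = 1.0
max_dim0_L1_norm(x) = 5.14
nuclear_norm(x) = 7.22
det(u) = -7.87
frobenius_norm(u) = 5.26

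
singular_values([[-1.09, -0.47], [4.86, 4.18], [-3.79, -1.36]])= [7.56, 1.26]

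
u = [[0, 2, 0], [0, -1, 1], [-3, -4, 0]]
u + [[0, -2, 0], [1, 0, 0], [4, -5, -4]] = [[0, 0, 0], [1, -1, 1], [1, -9, -4]]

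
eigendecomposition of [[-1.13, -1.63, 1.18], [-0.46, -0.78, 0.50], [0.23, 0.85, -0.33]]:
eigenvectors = [[-0.88, -0.66, 0.63], [-0.38, -0.09, 0.12], [0.28, -0.74, 0.77]]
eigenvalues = [-2.21, -0.02, -0.01]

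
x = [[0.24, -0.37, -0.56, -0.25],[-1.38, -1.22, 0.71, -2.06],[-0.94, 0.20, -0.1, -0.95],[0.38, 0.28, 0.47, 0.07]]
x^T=[[0.24, -1.38, -0.94, 0.38], [-0.37, -1.22, 0.20, 0.28], [-0.56, 0.71, -0.1, 0.47], [-0.25, -2.06, -0.95, 0.07]]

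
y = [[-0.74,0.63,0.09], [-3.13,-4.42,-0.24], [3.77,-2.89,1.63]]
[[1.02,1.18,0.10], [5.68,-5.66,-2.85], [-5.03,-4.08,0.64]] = y @ [[-1.54, -0.28, 0.28], [-0.20, 1.44, 0.42], [0.12, 0.70, 0.49]]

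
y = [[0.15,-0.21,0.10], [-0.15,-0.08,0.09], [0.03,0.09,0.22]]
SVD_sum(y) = [[0.12, -0.16, 0.17], [0.02, -0.02, 0.03], [0.05, -0.06, 0.07]] + [[0.03, -0.05, -0.07],[-0.02, 0.04, 0.05],[-0.07, 0.12, 0.16]] + [[0.0, 0.0, -0.00], [-0.15, -0.1, 0.01], [0.05, 0.03, -0.00]]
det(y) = -0.01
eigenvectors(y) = [[-0.54+0.00j, (-0.81+0j), (-0.81-0j)],[(-0.81+0j), 0.35-0.15j, 0.35+0.15j],[0.21+0.00j, (-0.05-0.45j), (-0.05+0.45j)]]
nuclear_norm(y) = 0.71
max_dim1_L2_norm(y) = 0.28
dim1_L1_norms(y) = [0.46, 0.32, 0.34]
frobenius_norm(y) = 0.41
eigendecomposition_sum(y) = [[(-0.04-0j), (-0.1+0j), (0.03+0j)], [(-0.07-0j), (-0.15+0j), (0.05+0j)], [(0.02+0j), 0.04-0.00j, -0.01-0.00j]] + [[0.10-0.00j, -0.06-0.05j, 0.03-0.20j], [-0.04+0.02j, (0.03+0.01j), (0.02+0.09j)], [0.01+0.05j, (0.03-0.03j), (0.12+0.01j)]] + [[0.10+0.00j,  (-0.06+0.05j),  (0.03+0.2j)],[-0.04-0.02j,  0.03-0.01j,  (0.02-0.09j)],[0.01-0.05j,  (0.03+0.03j),  0.12-0.01j]]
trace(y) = 0.29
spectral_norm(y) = 0.28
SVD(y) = [[0.92,  0.38,  -0.02], [0.14,  -0.29,  0.95], [0.36,  -0.87,  -0.32]] @ diag([0.28293413669175965, 0.23829119566098067, 0.18483933662764773]) @ [[0.45, -0.61, 0.65],[0.32, -0.57, -0.76],[-0.83, -0.55, 0.07]]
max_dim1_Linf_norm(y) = 0.22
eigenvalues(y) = [(-0.2+0j), (0.25+0.02j), (0.25-0.02j)]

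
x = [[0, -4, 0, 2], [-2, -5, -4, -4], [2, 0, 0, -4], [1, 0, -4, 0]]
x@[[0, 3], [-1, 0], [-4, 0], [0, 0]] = [[4, 0], [21, -6], [0, 6], [16, 3]]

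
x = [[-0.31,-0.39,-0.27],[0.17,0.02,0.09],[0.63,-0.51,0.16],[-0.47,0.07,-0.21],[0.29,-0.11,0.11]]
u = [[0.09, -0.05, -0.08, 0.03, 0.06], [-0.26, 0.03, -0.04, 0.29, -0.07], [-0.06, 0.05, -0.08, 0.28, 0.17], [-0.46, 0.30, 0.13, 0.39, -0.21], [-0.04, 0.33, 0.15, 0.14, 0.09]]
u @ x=[[-0.08, 0.0, -0.04], [-0.1, 0.15, -0.00], [-0.11, 0.07, -0.03], [0.03, 0.17, 0.07], [0.12, -0.05, 0.04]]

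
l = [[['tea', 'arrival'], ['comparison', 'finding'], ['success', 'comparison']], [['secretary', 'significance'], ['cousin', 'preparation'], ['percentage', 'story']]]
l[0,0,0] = 'tea'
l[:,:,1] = [['arrival', 'finding', 'comparison'], ['significance', 'preparation', 'story']]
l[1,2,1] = 'story'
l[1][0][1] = 'significance'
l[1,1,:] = ['cousin', 'preparation']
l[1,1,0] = 'cousin'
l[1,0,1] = 'significance'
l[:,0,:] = [['tea', 'arrival'], ['secretary', 'significance']]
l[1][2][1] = 'story'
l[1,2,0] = 'percentage'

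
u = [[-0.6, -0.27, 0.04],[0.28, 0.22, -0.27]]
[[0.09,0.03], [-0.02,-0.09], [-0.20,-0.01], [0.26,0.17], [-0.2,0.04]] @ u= [[-0.05, -0.02, -0.0], [-0.01, -0.01, 0.02], [0.12, 0.05, -0.01], [-0.11, -0.03, -0.04], [0.13, 0.06, -0.02]]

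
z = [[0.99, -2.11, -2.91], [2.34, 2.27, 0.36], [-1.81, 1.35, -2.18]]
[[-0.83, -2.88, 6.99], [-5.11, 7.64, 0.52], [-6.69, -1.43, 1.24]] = z@[[-0.25, 1.61, 0.98], [-2.29, 1.65, -0.51], [1.86, 0.34, -1.7]]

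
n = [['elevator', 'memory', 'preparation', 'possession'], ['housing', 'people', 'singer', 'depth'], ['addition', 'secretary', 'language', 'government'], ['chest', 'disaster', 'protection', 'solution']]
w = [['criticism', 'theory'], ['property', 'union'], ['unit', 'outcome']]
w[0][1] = 'theory'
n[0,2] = 'preparation'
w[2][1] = 'outcome'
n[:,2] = ['preparation', 'singer', 'language', 'protection']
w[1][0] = 'property'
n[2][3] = 'government'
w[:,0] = ['criticism', 'property', 'unit']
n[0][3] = 'possession'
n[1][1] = 'people'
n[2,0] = 'addition'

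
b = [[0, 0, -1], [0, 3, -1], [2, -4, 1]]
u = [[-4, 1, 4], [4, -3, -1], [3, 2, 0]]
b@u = [[-3, -2, 0], [9, -11, -3], [-21, 16, 12]]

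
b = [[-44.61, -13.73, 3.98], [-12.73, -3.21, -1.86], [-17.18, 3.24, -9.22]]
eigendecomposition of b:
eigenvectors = [[0.88, 0.16, -0.02], [0.27, -0.69, 0.33], [0.38, -0.71, 0.94]]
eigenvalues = [-47.14, -2.21, -7.7]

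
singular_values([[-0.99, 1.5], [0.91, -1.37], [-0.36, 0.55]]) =[2.52, 0.0]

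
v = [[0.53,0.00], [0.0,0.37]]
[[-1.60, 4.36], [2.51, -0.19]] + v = [[-1.07, 4.36], [2.51, 0.18]]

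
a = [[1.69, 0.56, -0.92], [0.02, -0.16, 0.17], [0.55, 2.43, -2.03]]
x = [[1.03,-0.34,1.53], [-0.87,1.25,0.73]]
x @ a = [[2.58,  4.35,  -4.11], [-1.04,  1.09,  -0.47]]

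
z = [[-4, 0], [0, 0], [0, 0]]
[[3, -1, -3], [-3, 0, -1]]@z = [[-12, 0], [12, 0]]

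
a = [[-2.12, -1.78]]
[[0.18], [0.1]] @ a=[[-0.38, -0.32], [-0.21, -0.18]]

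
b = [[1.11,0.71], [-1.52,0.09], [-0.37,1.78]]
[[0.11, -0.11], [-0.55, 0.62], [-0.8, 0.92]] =b@ [[0.34, -0.38],[-0.38, 0.44]]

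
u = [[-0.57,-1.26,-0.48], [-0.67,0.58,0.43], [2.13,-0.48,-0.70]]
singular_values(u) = [2.46, 1.52, 0.0]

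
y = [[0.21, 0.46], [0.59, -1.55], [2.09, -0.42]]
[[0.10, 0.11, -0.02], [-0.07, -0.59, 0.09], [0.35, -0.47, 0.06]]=y@[[0.19, -0.16, 0.02], [0.12, 0.32, -0.05]]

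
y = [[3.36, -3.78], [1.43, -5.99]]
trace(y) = -2.63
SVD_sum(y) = [[2.01, -4.4], [2.51, -5.50]] + [[1.35, 0.62],[-1.08, -0.49]]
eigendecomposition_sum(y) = [[2.95, -1.28], [0.48, -0.21]] + [[0.41,-2.50], [0.95,-5.78]]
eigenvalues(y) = [2.74, -5.37]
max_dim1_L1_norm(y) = 7.42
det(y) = -14.72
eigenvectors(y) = [[0.99, 0.4],[0.16, 0.92]]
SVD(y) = [[0.62, 0.78], [0.78, -0.62]] @ diag([7.738489489883102, 1.9023092322145645]) @ [[0.42, -0.91], [0.91, 0.42]]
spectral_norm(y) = 7.74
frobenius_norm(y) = 7.97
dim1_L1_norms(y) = [7.14, 7.42]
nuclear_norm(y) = 9.64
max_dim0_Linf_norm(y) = 5.99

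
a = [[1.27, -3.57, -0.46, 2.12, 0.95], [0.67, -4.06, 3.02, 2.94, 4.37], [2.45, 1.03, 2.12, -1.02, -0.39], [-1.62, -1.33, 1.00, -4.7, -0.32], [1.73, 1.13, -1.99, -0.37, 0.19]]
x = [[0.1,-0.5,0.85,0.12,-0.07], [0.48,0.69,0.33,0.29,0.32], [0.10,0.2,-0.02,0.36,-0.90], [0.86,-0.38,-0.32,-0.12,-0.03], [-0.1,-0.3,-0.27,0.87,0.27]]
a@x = [[0.10, -4.28, -1.02, -0.48, -0.62], [0.51, -4.96, -2.95, 3.44, -2.97], [0.11, 0.41, 2.81, 1.14, -1.82], [-4.71, 1.97, -0.25, 0.07, -1.16], [0.18, -0.40, 1.95, 0.03, 2.09]]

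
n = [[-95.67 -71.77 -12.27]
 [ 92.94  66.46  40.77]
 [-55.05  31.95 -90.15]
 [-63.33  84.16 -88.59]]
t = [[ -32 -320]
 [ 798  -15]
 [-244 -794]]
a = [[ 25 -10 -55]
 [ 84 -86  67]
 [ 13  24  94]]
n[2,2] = -90.15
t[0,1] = -320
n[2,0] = -55.05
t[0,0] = -32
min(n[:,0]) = -95.67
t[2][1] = -794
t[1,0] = 798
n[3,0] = -63.33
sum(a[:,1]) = -72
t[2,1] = -794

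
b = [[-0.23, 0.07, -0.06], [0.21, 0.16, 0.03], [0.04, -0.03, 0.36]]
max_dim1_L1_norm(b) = 0.43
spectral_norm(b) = 0.39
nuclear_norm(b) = 0.84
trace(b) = 0.29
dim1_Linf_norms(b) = [0.23, 0.21, 0.36]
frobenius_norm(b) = 0.51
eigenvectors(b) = [[-0.89, 0.14, -0.1], [0.44, 0.98, 0.05], [0.08, 0.14, 0.99]]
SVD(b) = [[-0.43, -0.45, -0.78], [0.34, 0.72, -0.61], [0.83, -0.53, -0.16]] @ diag([0.3938892693100798, 0.2907094568637287, 0.15633059589334164]) @ [[0.52, -0.00, 0.85], [0.8, 0.34, -0.49], [0.29, -0.94, -0.18]]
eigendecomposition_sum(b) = [[-0.24, 0.04, -0.03], [0.12, -0.02, 0.01], [0.02, -0.00, 0.00]] + [[0.01, 0.03, -0.00], [0.09, 0.18, -0.00], [0.01, 0.03, -0.0]] + [[-0.0, 0.01, -0.03],[0.00, -0.0, 0.02],[0.01, -0.05, 0.36]]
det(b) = -0.02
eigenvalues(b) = [-0.26, 0.19, 0.35]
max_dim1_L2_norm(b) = 0.36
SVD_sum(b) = [[-0.09,0.0,-0.15], [0.07,-0.0,0.11], [0.17,-0.00,0.28]] + [[-0.11, -0.04, 0.06], [0.17, 0.07, -0.10], [-0.12, -0.05, 0.08]] + [[-0.04, 0.11, 0.02], [-0.03, 0.09, 0.02], [-0.01, 0.02, 0.00]]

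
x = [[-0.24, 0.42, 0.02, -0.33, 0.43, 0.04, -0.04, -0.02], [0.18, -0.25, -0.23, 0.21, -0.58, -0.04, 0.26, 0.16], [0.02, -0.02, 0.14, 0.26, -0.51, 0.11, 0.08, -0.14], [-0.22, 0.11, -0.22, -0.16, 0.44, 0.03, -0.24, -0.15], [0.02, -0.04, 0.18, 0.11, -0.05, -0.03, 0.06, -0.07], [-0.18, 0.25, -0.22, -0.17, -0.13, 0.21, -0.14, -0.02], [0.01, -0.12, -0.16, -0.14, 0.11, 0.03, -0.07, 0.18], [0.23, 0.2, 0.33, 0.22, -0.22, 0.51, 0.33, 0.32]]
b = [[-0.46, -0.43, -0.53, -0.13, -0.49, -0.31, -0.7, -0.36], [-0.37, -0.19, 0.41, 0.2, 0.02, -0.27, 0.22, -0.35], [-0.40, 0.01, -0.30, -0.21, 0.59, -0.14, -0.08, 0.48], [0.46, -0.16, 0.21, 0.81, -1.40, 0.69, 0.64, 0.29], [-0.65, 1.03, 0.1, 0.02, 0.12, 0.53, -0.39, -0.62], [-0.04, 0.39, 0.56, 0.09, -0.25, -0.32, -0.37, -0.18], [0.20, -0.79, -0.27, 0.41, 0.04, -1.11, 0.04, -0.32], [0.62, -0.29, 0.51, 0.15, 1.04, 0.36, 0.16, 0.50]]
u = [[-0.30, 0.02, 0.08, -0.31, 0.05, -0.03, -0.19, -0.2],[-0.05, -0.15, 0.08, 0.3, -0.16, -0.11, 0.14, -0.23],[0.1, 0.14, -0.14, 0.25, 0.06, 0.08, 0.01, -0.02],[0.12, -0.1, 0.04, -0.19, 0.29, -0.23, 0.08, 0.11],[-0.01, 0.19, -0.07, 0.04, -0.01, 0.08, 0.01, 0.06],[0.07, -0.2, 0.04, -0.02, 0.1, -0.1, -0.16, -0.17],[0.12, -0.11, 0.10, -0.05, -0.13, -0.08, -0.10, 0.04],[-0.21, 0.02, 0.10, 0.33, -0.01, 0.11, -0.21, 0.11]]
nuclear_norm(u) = 2.75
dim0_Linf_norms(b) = [0.65, 1.03, 0.56, 0.81, 1.4, 1.11, 0.7, 0.62]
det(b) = -0.74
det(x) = 0.00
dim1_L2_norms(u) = [0.52, 0.48, 0.35, 0.47, 0.23, 0.35, 0.27, 0.48]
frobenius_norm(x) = 1.77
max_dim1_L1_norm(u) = 1.22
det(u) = -0.00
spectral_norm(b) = 2.14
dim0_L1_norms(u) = [0.98, 0.93, 0.65, 1.49, 0.81, 0.82, 0.9, 0.94]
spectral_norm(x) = 1.36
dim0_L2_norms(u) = [0.42, 0.38, 0.25, 0.63, 0.38, 0.33, 0.38, 0.39]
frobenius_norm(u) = 1.15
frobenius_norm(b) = 3.83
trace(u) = -0.88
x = u @ b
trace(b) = 0.20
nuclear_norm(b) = 9.34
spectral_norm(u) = 0.69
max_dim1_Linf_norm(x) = 0.58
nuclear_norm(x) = 3.68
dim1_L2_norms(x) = [0.73, 0.79, 0.62, 0.64, 0.24, 0.5, 0.33, 0.88]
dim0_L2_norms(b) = [1.25, 1.47, 1.11, 0.98, 1.93, 1.55, 1.13, 1.16]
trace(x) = -0.10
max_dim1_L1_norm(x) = 2.36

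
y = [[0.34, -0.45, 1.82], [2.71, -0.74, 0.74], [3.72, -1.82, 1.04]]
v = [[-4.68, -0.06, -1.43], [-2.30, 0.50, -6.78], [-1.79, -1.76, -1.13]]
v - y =[[-5.02, 0.39, -3.25], [-5.01, 1.24, -7.52], [-5.51, 0.06, -2.17]]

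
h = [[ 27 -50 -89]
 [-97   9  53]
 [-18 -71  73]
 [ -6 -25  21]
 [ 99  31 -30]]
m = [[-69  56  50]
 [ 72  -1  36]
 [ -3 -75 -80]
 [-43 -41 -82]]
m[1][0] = 72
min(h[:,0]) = -97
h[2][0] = -18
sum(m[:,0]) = -43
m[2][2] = -80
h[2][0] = -18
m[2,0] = -3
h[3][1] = -25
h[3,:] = [-6, -25, 21]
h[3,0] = -6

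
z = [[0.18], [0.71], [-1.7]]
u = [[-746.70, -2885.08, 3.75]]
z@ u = [[-134.41, -519.31, 0.68],  [-530.16, -2048.41, 2.66],  [1269.39, 4904.64, -6.38]]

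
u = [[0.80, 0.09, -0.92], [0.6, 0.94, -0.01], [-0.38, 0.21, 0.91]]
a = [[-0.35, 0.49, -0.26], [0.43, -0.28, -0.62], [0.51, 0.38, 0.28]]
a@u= [[0.11, 0.37, 0.08], [0.41, -0.35, -0.96], [0.53, 0.46, -0.22]]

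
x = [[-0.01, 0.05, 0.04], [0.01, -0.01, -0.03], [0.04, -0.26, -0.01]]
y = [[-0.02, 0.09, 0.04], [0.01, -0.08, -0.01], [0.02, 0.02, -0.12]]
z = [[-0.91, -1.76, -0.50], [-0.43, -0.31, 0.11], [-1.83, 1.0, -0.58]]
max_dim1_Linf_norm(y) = 0.12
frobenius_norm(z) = 3.03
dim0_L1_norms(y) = [0.05, 0.19, 0.17]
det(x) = -0.00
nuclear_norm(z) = 4.53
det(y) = -0.00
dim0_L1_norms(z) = [3.17, 3.07, 1.19]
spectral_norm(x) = 0.27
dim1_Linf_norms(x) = [0.05, 0.03, 0.26]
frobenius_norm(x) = 0.27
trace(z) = -1.80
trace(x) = -0.03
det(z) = 1.23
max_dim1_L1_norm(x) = 0.31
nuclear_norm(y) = 0.25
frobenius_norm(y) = 0.18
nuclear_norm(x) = 0.32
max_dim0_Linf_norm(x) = 0.26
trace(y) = -0.22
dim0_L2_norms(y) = [0.03, 0.12, 0.13]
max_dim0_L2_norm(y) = 0.13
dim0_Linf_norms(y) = [0.02, 0.09, 0.12]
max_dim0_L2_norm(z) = 2.09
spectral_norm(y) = 0.14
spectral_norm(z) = 2.21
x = z @ y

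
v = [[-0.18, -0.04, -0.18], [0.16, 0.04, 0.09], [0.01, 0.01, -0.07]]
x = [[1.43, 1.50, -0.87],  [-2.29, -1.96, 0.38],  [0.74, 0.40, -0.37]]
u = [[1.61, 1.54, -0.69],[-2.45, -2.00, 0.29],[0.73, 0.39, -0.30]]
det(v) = -0.00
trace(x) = -0.90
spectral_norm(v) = 0.32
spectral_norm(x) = 3.85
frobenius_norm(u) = 4.04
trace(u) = -0.69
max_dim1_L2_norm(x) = 3.04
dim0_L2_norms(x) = [2.8, 2.5, 1.02]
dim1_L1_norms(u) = [3.84, 4.74, 1.42]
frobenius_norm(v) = 0.33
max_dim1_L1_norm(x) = 4.63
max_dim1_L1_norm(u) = 4.74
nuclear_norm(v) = 0.39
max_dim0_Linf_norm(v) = 0.18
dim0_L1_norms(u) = [4.79, 3.93, 1.28]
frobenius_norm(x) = 3.89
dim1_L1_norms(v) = [0.4, 0.29, 0.09]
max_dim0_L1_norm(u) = 4.79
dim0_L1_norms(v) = [0.35, 0.09, 0.34]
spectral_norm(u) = 4.01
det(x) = -0.49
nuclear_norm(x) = 4.62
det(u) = -0.37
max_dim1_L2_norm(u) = 3.18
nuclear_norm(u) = 4.65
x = u + v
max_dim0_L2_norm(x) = 2.8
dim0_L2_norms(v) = [0.24, 0.06, 0.21]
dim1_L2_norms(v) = [0.26, 0.19, 0.07]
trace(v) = -0.21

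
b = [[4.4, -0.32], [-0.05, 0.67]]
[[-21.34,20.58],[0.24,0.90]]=b @ [[-4.85, 4.80], [-0.01, 1.70]]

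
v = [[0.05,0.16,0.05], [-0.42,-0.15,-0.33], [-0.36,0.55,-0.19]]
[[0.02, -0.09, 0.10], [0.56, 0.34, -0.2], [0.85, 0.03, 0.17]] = v @ [[-0.53, -0.3, 0.29],[0.73, -0.31, 0.50],[-1.35, -0.50, 0.02]]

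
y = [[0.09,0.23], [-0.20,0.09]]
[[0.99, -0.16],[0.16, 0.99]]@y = [[0.12, 0.21], [-0.18, 0.13]]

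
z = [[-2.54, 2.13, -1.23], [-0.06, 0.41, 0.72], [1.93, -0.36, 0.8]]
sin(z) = [[-1.98, 1.17, -0.38], [0.28, -0.03, 0.91], [1.14, 0.46, -0.04]]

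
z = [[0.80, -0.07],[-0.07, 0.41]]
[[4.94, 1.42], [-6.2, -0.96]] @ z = [[3.85,  0.24],[-4.89,  0.04]]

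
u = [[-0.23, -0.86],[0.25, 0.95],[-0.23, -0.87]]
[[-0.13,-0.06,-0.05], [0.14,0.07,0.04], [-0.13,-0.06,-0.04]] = u @[[-0.08, -0.68, 1.96], [0.17, 0.25, -0.47]]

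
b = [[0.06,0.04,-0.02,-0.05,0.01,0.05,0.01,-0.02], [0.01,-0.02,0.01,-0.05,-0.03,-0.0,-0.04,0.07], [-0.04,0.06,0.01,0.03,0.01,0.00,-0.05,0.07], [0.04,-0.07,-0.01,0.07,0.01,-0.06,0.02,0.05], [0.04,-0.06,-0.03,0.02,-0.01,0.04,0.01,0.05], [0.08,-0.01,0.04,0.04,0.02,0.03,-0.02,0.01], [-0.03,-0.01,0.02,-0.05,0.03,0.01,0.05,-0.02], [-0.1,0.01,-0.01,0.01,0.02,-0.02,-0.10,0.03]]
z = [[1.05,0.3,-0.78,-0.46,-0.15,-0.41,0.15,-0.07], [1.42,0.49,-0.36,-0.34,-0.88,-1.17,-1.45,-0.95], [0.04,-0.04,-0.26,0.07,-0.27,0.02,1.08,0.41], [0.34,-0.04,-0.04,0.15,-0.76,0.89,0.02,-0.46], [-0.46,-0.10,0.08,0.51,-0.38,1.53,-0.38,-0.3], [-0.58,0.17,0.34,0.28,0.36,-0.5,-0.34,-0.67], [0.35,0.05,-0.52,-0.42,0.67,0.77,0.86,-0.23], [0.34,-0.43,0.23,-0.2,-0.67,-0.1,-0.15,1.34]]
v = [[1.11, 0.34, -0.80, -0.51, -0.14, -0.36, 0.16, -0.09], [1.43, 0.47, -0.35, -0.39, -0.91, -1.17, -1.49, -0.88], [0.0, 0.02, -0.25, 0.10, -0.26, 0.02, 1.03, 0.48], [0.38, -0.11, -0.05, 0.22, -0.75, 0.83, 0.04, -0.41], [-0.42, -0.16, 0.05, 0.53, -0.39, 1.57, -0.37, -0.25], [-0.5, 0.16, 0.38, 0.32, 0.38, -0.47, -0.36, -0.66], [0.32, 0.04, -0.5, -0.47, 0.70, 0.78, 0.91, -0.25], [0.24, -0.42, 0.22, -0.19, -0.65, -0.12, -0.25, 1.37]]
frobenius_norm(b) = 0.32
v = b + z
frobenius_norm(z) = 4.78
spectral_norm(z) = 3.12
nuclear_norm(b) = 0.81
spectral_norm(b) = 0.20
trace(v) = 2.97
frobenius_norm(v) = 4.82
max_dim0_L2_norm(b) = 0.16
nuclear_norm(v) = 10.56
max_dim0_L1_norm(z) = 5.39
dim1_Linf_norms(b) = [0.06, 0.07, 0.07, 0.07, 0.06, 0.08, 0.05, 0.1]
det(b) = 0.00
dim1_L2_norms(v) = [1.56, 2.78, 1.2, 1.28, 1.82, 1.21, 1.6, 1.64]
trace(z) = 2.75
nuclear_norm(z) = 10.37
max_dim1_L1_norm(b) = 0.33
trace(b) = 0.22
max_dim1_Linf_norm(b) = 0.1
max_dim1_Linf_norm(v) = 1.57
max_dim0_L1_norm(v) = 5.32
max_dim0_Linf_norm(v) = 1.57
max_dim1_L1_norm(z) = 7.06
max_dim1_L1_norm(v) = 7.09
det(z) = 0.00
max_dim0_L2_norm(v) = 2.34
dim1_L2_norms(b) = [0.11, 0.1, 0.12, 0.13, 0.1, 0.11, 0.09, 0.15]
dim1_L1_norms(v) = [3.51, 7.09, 2.16, 2.79, 3.74, 3.23, 3.97, 3.46]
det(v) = 0.02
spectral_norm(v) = 3.16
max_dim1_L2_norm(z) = 2.77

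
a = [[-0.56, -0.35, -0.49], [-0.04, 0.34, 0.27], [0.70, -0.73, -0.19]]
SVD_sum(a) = [[0.04, -0.06, -0.02],[-0.21, 0.27, 0.10],[0.60, -0.78, -0.28]] + [[-0.6, -0.29, -0.48], [0.18, 0.09, 0.14], [0.11, 0.05, 0.09]] + [[-0.0, -0.01, 0.01],[-0.01, -0.02, 0.03],[-0.0, -0.01, 0.01]]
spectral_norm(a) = 1.08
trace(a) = -0.41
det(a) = -0.04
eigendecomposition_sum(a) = [[-0.26+0.09j, -0.12-0.34j, (-0.23-0.18j)], [0.01-0.17j, (0.23+0.01j), 0.16-0.09j], [(0.31+0.35j), (-0.46+0.42j), -0.13+0.47j]] + [[(-0.26-0.09j), -0.12+0.34j, (-0.23+0.18j)], [0.01+0.17j, 0.23-0.01j, 0.16+0.09j], [0.31-0.35j, -0.46-0.42j, -0.13-0.47j]] + [[(-0.05-0j), -0.10-0.00j, (-0.04-0j)], [-0.06-0.00j, (-0.12-0j), (-0.05-0j)], [0.09+0.00j, 0.18+0.00j, 0.07+0.00j]]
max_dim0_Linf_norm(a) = 0.73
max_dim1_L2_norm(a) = 1.03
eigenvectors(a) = [[0.18-0.44j, 0.18+0.44j, 0.43+0.00j], [(0.22+0.21j), (0.22-0.21j), (0.5+0j)], [-0.82+0.00j, (-0.82-0j), -0.75+0.00j]]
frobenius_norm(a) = 1.39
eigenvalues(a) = [(-0.15+0.57j), (-0.15-0.57j), (-0.1+0j)]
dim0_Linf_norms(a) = [0.7, 0.73, 0.49]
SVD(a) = [[0.07, 0.94, 0.32],  [-0.33, -0.28, 0.90],  [0.94, -0.17, 0.29]] @ diag([1.0820520804869525, 0.8677809327926328, 0.03767688675309504]) @ [[0.58, -0.76, -0.28], [-0.73, -0.35, -0.58], [-0.35, -0.55, 0.76]]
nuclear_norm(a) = 1.99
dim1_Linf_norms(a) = [0.56, 0.34, 0.73]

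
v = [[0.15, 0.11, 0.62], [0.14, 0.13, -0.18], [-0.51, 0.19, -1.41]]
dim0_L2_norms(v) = [0.55, 0.26, 1.55]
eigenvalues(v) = [-1.11, -0.25, 0.24]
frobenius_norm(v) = 1.66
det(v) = 0.07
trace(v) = -1.13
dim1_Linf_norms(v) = [0.62, 0.18, 1.41]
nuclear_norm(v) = 2.05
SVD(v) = [[-0.38, -0.40, 0.83], [0.08, -0.91, -0.4], [0.92, -0.08, 0.38]] @ diag([1.6392617809779204, 0.23259835752687189, 0.17583747467732008]) @ [[-0.31,0.09,-0.95], [-0.63,-0.77,0.14], [-0.71,0.63,0.30]]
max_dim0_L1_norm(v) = 2.21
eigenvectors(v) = [[0.45, 0.77, 0.54],  [-0.18, -0.48, 0.84],  [-0.88, -0.42, -0.07]]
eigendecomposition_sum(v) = [[0.32,-0.14,0.76], [-0.13,0.06,-0.30], [-0.63,0.28,-1.49]] + [[-0.25, 0.15, -0.16], [0.15, -0.09, 0.1], [0.13, -0.08, 0.08]] + [[0.07,0.11,0.02], [0.12,0.16,0.03], [-0.01,-0.01,-0.00]]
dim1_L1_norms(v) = [0.88, 0.45, 2.11]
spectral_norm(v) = 1.64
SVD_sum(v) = [[0.2,-0.05,0.59], [-0.04,0.01,-0.13], [-0.47,0.13,-1.43]] + [[0.06, 0.07, -0.01], [0.13, 0.16, -0.03], [0.01, 0.01, -0.0]] + [[-0.1, 0.09, 0.04], [0.05, -0.04, -0.02], [-0.05, 0.04, 0.02]]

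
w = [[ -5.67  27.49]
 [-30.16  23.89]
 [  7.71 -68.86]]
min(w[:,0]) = -30.16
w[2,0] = 7.71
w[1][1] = 23.89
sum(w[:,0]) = -28.119999999999997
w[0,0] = -5.67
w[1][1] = 23.89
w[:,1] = [27.49, 23.89, -68.86]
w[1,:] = [-30.16, 23.89]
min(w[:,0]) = -30.16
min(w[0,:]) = -5.67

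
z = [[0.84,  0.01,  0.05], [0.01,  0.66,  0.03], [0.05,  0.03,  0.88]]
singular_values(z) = [0.92, 0.81, 0.66]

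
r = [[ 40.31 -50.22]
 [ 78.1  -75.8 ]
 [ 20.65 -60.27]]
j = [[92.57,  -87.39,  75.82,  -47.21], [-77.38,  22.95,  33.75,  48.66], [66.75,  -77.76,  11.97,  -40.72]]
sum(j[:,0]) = 81.94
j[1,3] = 48.66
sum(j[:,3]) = -39.27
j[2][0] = 66.75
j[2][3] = -40.72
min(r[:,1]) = -75.8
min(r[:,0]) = 20.65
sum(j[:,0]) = 81.94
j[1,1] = 22.95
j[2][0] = 66.75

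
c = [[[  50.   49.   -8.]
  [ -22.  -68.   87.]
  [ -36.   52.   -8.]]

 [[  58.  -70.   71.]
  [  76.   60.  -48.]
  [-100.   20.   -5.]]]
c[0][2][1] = 52.0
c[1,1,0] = 76.0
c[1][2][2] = -5.0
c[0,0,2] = -8.0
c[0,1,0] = -22.0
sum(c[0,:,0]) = -8.0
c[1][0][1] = -70.0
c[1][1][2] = -48.0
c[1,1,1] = 60.0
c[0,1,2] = 87.0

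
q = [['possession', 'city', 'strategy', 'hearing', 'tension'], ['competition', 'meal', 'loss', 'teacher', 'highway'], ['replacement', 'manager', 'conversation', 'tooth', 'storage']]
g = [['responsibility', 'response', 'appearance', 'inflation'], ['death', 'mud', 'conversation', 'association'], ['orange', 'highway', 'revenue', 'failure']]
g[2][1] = 'highway'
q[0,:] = ['possession', 'city', 'strategy', 'hearing', 'tension']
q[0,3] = 'hearing'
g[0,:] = ['responsibility', 'response', 'appearance', 'inflation']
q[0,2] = 'strategy'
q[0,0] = 'possession'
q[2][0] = 'replacement'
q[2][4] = 'storage'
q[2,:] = ['replacement', 'manager', 'conversation', 'tooth', 'storage']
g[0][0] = 'responsibility'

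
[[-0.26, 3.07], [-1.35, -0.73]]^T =[[-0.26,-1.35], [3.07,-0.73]]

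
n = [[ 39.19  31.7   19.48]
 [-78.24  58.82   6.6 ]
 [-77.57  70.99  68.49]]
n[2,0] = -77.57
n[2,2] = 68.49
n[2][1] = 70.99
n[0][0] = 39.19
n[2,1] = 70.99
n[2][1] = 70.99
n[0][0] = 39.19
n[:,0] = [39.19, -78.24, -77.57]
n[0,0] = 39.19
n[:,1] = [31.7, 58.82, 70.99]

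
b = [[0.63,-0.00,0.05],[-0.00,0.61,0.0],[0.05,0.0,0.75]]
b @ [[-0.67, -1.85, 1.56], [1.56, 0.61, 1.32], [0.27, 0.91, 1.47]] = [[-0.41, -1.12, 1.06], [0.95, 0.37, 0.81], [0.17, 0.59, 1.18]]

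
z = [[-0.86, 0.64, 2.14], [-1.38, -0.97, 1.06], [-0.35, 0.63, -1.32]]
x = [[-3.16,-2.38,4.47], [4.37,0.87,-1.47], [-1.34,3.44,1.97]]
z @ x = [[2.65, 9.97, -0.57], [-1.30, 6.09, -2.65], [5.63, -3.16, -5.09]]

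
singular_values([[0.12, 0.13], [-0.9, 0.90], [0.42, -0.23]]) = [1.35, 0.22]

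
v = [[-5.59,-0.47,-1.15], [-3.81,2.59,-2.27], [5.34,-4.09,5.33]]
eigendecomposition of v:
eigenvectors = [[0.89,-0.07,-0.18],  [0.34,-0.42,0.61],  [-0.32,0.90,0.77]]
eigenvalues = [-5.36, 6.84, 0.85]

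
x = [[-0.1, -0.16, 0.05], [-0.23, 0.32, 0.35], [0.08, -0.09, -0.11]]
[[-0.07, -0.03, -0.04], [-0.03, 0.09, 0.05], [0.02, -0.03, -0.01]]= x @ [[0.73,0.08,0.32],[0.08,0.17,0.15],[0.32,0.15,0.23]]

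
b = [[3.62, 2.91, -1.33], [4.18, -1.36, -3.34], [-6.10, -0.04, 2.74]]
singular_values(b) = [9.33, 3.31, 0.75]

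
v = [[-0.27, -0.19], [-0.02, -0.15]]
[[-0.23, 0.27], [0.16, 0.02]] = v @ [[1.8,-1.01], [-1.34,0.02]]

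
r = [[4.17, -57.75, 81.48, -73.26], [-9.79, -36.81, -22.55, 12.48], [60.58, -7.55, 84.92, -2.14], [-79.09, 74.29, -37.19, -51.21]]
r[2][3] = -2.14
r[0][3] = -73.26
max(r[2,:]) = 84.92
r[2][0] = 60.58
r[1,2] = -22.55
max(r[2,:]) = 84.92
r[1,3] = 12.48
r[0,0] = 4.17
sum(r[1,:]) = -56.67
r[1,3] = 12.48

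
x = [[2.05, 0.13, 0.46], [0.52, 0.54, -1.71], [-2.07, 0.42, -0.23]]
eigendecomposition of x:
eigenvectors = [[(-0.56+0j),-0.12+0.06j,(-0.12-0.06j)], [(-0.73+0j),(0.84+0j),0.84-0.00j], [0.40+0.00j,(0.11-0.51j),(0.11+0.51j)]]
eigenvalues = [(1.89+0j), (0.24+1.08j), (0.24-1.08j)]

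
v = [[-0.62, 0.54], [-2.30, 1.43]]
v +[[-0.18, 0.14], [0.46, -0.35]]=[[-0.8, 0.68], [-1.84, 1.08]]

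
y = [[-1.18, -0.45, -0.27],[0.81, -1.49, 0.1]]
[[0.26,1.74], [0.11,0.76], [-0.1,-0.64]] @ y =[[1.10, -2.71, 0.1], [0.49, -1.18, 0.05], [-0.40, 1.00, -0.04]]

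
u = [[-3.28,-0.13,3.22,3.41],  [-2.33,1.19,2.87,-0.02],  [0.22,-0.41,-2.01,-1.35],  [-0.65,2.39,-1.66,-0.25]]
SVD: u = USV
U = [[-0.81, 0.08, 0.53, 0.24], [-0.48, -0.42, -0.75, 0.17], [0.31, -0.11, 0.07, 0.94], [0.12, -0.9, 0.39, -0.17]]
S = [6.91, 3.07, 2.06, 1.19]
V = [[0.55, -0.05, -0.70, -0.46], [0.42, -0.85, 0.24, 0.21], [-0.1, -0.03, -0.60, 0.79], [-0.72, -0.52, -0.30, -0.34]]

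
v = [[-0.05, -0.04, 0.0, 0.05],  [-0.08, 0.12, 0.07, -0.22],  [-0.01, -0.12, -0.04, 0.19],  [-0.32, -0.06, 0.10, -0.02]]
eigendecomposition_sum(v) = [[-0.05, -0.04, 0.01, 0.04], [0.17, 0.13, -0.03, -0.14], [-0.16, -0.12, 0.02, 0.13], [-0.06, -0.05, 0.01, 0.05]] + [[0.03, 0.0, -0.01, 0.01], [-0.31, -0.02, 0.10, -0.07], [0.21, 0.01, -0.07, 0.05], [-0.29, -0.02, 0.09, -0.07]] + [[-0.03, -0.01, 0.0, 0.00], [0.06, 0.01, -0.0, -0.01], [-0.06, -0.01, 0.0, 0.01], [0.03, 0.01, -0.0, -0.00]] + [[-0.0,0.0,0.0,-0.0],[0.00,-0.00,-0.0,0.0],[0.0,-0.0,-0.0,0.00],[0.0,-0.00,-0.00,0.00]]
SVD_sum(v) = [[0.0, -0.00, -0.00, 0.00], [-0.16, 0.05, 0.08, -0.14], [0.10, -0.03, -0.05, 0.09], [-0.18, 0.06, 0.09, -0.15]] + [[-0.05, -0.04, 0.00, 0.05], [0.09, 0.07, -0.01, -0.08], [-0.11, -0.09, 0.01, 0.1], [-0.14, -0.11, 0.01, 0.13]] + [[-0.0, 0.0, -0.0, 0.00], [-0.0, 0.0, -0.00, 0.0], [-0.0, 0.0, -0.0, 0.00], [0.0, -0.00, 0.0, -0.00]] + [[-0.00, 0.00, 0.0, 0.00],[0.00, -0.00, -0.0, -0.0],[0.00, -0.0, -0.00, -0.0],[-0.00, 0.0, 0.0, 0.0]]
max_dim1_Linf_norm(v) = 0.32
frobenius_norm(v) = 0.50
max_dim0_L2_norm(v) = 0.33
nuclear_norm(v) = 0.71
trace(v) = 0.01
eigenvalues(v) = [0.16, -0.13, -0.02, -0.0]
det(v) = -0.00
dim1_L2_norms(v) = [0.08, 0.27, 0.23, 0.34]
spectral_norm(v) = 0.38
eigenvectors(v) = [[-0.19, -0.06, -0.32, 0.03], [0.69, 0.65, 0.63, -0.72], [-0.65, -0.44, -0.63, -0.44], [-0.25, 0.61, 0.32, -0.54]]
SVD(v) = [[0.01, 0.25, -0.84, -0.48], [-0.63, -0.41, -0.42, 0.51], [0.39, 0.54, -0.25, 0.71], [-0.68, 0.69, 0.24, -0.07]] @ diag([0.3772505765059387, 0.3270436479244984, 0.004941268388956824, 0.00019683719699858907]) @ [[0.69,  -0.22,  -0.34,  0.60], [-0.63,  -0.51,  0.06,  0.58], [0.34,  -0.42,  0.84,  -0.08], [0.04,  -0.72,  -0.42,  -0.54]]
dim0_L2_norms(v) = [0.33, 0.18, 0.13, 0.3]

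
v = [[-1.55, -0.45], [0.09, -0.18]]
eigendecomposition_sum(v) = [[-1.55, -0.52], [0.1, 0.04]] + [[0.00, 0.07],[-0.01, -0.22]]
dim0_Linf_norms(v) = [1.55, 0.45]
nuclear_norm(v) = 1.81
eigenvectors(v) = [[-1.00, 0.32],[0.07, -0.95]]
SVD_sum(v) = [[-1.55, -0.45], [0.04, 0.01]] + [[0.00, -0.00], [0.05, -0.19]]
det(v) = 0.32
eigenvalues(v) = [-1.52, -0.21]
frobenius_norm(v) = 1.63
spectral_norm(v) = 1.61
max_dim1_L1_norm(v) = 2.0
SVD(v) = [[-1.00, 0.02],[0.02, 1.00]] @ diag([1.614414375855771, 0.19790458061960642]) @ [[0.96, 0.28], [0.28, -0.96]]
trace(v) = -1.73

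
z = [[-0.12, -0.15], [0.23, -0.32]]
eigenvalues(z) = [(-0.22+0.16j), (-0.22-0.16j)]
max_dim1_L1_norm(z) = 0.55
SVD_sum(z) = [[0.03, -0.06], [0.2, -0.34]] + [[-0.15, -0.09], [0.03, 0.02]]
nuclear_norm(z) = 0.58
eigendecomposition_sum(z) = [[(-0.06+0.15j), (-0.08-0.11j)], [(0.12+0.16j), (-0.16+0.01j)]] + [[(-0.06-0.15j), -0.08+0.11j], [(0.12-0.16j), (-0.16-0.01j)]]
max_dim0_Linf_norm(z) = 0.32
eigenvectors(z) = [[0.34+0.53j, 0.34-0.53j], [(0.78+0j), 0.78-0.00j]]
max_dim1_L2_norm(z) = 0.39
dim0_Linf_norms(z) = [0.23, 0.32]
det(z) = 0.07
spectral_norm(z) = 0.40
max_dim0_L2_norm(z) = 0.35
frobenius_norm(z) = 0.44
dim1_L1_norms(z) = [0.27, 0.55]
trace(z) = -0.44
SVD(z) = [[0.17, 0.99], [0.99, -0.17]] @ diag([0.3983921332176627, 0.18298554093228264]) @ [[0.52, -0.85], [-0.85, -0.52]]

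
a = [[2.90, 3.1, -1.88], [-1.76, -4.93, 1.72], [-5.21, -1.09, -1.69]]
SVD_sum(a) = [[3.15, 3.11, -0.72], [-3.46, -3.42, 0.79], [-2.91, -2.87, 0.67]] + [[-0.53,0.42,-0.49], [1.51,-1.2,1.40], [-2.37,1.88,-2.2]] + [[0.28, -0.43, -0.67],[0.20, -0.31, -0.48],[0.06, -0.10, -0.15]]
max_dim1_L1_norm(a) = 8.41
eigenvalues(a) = [3.41, -2.24, -4.89]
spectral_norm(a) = 7.85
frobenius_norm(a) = 9.12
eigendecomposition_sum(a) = [[3.23, 1.3, -0.75],[-1.30, -0.52, 0.3],[-3.02, -1.22, 0.70]] + [[0.06, 0.05, 0.04], [-1.20, -1.04, -0.83], [-1.81, -1.58, -1.25]] + [[-0.39, 1.75, -1.17],[0.74, -3.36, 2.24],[-0.38, 1.71, -1.14]]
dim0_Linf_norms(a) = [5.21, 4.93, 1.88]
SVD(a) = [[-0.57, 0.18, 0.8], [0.63, -0.53, 0.57], [0.53, 0.83, 0.19]] @ diag([7.850744076448077, 4.5124259469689605, 1.0523447720384724]) @ [[-0.7, -0.69, 0.16], [-0.63, 0.5, -0.59], [0.33, -0.52, -0.79]]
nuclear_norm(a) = 13.42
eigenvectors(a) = [[-0.70, -0.03, 0.42], [0.28, 0.55, -0.81], [0.66, 0.83, 0.41]]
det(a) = 37.28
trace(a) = -3.72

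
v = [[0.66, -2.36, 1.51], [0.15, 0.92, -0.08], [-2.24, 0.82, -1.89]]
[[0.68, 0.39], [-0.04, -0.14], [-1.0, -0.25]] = v @ [[0.16, 0.07],[-0.04, -0.16],[0.32, -0.02]]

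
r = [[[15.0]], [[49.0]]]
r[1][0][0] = 49.0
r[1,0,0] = 49.0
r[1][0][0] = 49.0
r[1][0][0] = 49.0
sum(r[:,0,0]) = 64.0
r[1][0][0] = 49.0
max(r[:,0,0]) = 49.0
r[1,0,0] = 49.0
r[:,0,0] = [15.0, 49.0]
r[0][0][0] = 15.0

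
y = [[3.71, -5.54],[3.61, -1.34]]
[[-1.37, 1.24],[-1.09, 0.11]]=y@[[-0.28, -0.07], [0.06, -0.27]]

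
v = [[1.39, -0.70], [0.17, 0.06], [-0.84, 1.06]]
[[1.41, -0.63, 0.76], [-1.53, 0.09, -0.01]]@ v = [[1.21, -0.22], [-2.10, 1.07]]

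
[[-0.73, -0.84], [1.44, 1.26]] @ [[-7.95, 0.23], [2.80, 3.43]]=[[3.45, -3.05],[-7.92, 4.65]]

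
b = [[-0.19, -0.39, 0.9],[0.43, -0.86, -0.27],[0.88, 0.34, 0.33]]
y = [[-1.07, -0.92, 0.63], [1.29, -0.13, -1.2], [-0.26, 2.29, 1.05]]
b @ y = [[-0.53, 2.29, 1.29],[-1.5, -0.90, 1.02],[-0.59, -0.10, 0.49]]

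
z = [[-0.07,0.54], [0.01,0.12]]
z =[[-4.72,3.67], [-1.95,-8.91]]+[[4.65, -3.13], [1.96, 9.03]]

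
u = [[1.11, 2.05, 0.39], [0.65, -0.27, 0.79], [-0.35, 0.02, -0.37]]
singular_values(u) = [2.39, 1.13, 0.0]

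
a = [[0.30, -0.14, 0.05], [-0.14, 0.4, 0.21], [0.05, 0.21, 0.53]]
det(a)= 0.036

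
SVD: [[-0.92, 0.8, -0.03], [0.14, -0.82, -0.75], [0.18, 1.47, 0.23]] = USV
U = [[-0.47, -0.88, 0.08],[0.51, -0.2, 0.84],[-0.72, 0.43, 0.54]]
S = [1.96, 0.91, 0.55]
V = [[0.19,-0.94,-0.27], [0.95,0.1,0.30], [0.26,0.32,-0.91]]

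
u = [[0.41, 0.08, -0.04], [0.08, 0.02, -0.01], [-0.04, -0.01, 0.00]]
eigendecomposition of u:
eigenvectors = [[0.98, 0.21, 0.05], [0.19, -0.95, 0.25], [-0.1, 0.23, 0.97]]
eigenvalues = [0.43, 0.0, -0.0]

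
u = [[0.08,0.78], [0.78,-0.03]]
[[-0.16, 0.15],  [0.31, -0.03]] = u @ [[0.39, -0.03], [-0.25, 0.2]]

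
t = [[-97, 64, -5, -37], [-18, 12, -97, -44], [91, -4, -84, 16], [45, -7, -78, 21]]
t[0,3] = -37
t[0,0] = -97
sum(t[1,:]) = -147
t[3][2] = -78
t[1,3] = -44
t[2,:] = [91, -4, -84, 16]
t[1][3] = -44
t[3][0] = 45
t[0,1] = 64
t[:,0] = [-97, -18, 91, 45]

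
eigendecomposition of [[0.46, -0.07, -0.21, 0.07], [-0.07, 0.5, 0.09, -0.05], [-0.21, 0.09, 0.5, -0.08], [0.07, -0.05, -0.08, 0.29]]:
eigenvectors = [[-0.59,  0.32,  -0.74,  -0.04],[0.41,  0.90,  0.06,  0.09],[0.66,  -0.28,  -0.65,  0.25],[-0.24,  -0.0,  0.14,  0.96]]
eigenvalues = [0.77, 0.45, 0.27, 0.26]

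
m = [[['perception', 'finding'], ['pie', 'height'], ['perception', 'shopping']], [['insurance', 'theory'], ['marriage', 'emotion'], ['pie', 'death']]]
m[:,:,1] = [['finding', 'height', 'shopping'], ['theory', 'emotion', 'death']]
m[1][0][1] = 'theory'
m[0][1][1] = 'height'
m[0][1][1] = 'height'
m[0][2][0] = 'perception'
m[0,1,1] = 'height'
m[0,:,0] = ['perception', 'pie', 'perception']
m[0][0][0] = 'perception'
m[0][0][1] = 'finding'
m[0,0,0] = 'perception'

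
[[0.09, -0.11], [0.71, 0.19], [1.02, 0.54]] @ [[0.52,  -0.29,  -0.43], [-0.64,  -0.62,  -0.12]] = [[0.12, 0.04, -0.03],[0.25, -0.32, -0.33],[0.18, -0.63, -0.50]]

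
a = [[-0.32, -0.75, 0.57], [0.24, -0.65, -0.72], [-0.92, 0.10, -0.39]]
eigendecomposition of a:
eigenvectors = [[(0.64+0j), 0.64-0.00j, 0.41+0.00j], [(-0.24-0.39j), -0.24+0.39j, (0.76+0j)], [-0.16+0.59j, -0.16-0.59j, 0.50+0.00j]]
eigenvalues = [(-0.18+0.98j), (-0.18-0.98j), (-1+0j)]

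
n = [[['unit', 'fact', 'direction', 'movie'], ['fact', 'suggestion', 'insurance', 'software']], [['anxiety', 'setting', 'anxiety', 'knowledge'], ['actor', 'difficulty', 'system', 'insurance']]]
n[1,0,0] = 'anxiety'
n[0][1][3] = 'software'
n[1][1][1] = 'difficulty'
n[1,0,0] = 'anxiety'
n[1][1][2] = 'system'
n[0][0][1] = 'fact'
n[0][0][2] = 'direction'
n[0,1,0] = 'fact'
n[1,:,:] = [['anxiety', 'setting', 'anxiety', 'knowledge'], ['actor', 'difficulty', 'system', 'insurance']]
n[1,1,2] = 'system'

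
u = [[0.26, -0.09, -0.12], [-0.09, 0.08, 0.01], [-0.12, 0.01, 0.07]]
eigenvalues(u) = [0.35, -0.0, 0.07]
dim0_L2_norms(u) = [0.3, 0.12, 0.14]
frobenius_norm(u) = 0.35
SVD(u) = [[-0.87, -0.06, 0.49],[0.31, -0.84, 0.44],[0.39, 0.54, 0.75]] @ diag([0.3457617560468135, 0.06737200882525567, 0.0031337648720692764]) @ [[-0.87, 0.31, 0.39], [-0.06, -0.84, 0.54], [-0.49, -0.44, -0.75]]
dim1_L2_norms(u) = [0.3, 0.12, 0.14]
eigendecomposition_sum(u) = [[0.26,-0.09,-0.12], [-0.09,0.03,0.04], [-0.12,0.04,0.05]] + [[-0.00,-0.00,-0.00], [-0.00,-0.0,-0.00], [-0.0,-0.0,-0.00]] + [[0.0, 0.00, -0.00], [0.0, 0.05, -0.03], [-0.00, -0.03, 0.02]]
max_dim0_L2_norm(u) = 0.3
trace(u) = 0.41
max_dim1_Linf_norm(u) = 0.26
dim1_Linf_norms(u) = [0.26, 0.09, 0.12]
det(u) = -0.00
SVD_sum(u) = [[0.26, -0.09, -0.12],[-0.09, 0.03, 0.04],[-0.12, 0.04, 0.05]] + [[0.00, 0.0, -0.0], [0.00, 0.05, -0.03], [-0.00, -0.03, 0.02]] + [[-0.00,  -0.0,  -0.00],  [-0.00,  -0.00,  -0.00],  [-0.0,  -0.0,  -0.0]]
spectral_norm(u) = 0.35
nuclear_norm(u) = 0.42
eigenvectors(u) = [[0.87,  -0.49,  -0.06], [-0.31,  -0.44,  -0.84], [-0.39,  -0.75,  0.54]]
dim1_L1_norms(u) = [0.47, 0.18, 0.2]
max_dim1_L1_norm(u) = 0.47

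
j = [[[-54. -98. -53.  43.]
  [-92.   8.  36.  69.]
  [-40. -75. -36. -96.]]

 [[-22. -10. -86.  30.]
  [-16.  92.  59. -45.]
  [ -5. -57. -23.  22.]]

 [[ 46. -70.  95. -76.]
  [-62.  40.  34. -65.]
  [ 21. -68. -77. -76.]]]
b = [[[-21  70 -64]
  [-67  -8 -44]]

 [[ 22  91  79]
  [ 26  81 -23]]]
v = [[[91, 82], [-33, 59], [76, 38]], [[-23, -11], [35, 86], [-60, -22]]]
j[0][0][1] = -98.0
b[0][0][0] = -21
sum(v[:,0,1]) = 71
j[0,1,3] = 69.0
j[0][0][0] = -54.0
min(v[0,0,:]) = 82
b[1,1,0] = 26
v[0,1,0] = -33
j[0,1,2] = 36.0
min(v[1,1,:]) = 35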